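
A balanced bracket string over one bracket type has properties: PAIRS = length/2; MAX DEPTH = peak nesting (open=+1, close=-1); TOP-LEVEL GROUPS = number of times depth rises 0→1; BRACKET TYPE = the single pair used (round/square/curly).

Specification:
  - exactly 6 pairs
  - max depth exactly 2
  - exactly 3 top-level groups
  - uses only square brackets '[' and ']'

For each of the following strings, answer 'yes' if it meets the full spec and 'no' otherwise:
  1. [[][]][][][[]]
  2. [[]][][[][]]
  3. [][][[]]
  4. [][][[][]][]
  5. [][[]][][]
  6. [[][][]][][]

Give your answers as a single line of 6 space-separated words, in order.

String 1 '[[][]][][][[]]': depth seq [1 2 1 2 1 0 1 0 1 0 1 2 1 0]
  -> pairs=7 depth=2 groups=4 -> no
String 2 '[[]][][[][]]': depth seq [1 2 1 0 1 0 1 2 1 2 1 0]
  -> pairs=6 depth=2 groups=3 -> yes
String 3 '[][][[]]': depth seq [1 0 1 0 1 2 1 0]
  -> pairs=4 depth=2 groups=3 -> no
String 4 '[][][[][]][]': depth seq [1 0 1 0 1 2 1 2 1 0 1 0]
  -> pairs=6 depth=2 groups=4 -> no
String 5 '[][[]][][]': depth seq [1 0 1 2 1 0 1 0 1 0]
  -> pairs=5 depth=2 groups=4 -> no
String 6 '[[][][]][][]': depth seq [1 2 1 2 1 2 1 0 1 0 1 0]
  -> pairs=6 depth=2 groups=3 -> yes

Answer: no yes no no no yes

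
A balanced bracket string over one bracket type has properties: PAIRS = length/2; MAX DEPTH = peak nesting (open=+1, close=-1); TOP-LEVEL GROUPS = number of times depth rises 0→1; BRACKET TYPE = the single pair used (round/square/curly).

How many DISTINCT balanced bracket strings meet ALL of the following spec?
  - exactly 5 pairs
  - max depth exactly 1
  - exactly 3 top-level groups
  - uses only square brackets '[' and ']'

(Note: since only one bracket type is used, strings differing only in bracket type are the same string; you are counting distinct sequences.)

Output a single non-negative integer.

Answer: 0

Derivation:
Spec: pairs=5 depth=1 groups=3
Count(depth <= 1) = 0
Count(depth <= 0) = 0
Count(depth == 1) = 0 - 0 = 0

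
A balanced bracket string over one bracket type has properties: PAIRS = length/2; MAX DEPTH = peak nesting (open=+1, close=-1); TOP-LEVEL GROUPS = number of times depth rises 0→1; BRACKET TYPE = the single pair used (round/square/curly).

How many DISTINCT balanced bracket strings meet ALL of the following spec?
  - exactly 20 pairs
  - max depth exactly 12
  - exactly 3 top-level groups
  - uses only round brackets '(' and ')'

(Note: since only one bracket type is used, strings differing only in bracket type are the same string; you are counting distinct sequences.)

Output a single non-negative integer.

Answer: 2959173

Derivation:
Spec: pairs=20 depth=12 groups=3
Count(depth <= 12) = 1288825524
Count(depth <= 11) = 1285866351
Count(depth == 12) = 1288825524 - 1285866351 = 2959173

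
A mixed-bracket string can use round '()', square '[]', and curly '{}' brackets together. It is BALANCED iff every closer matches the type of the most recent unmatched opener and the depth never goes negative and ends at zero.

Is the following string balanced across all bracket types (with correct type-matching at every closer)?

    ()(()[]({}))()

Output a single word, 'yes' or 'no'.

pos 0: push '('; stack = (
pos 1: ')' matches '('; pop; stack = (empty)
pos 2: push '('; stack = (
pos 3: push '('; stack = ((
pos 4: ')' matches '('; pop; stack = (
pos 5: push '['; stack = ([
pos 6: ']' matches '['; pop; stack = (
pos 7: push '('; stack = ((
pos 8: push '{'; stack = (({
pos 9: '}' matches '{'; pop; stack = ((
pos 10: ')' matches '('; pop; stack = (
pos 11: ')' matches '('; pop; stack = (empty)
pos 12: push '('; stack = (
pos 13: ')' matches '('; pop; stack = (empty)
end: stack empty → VALID
Verdict: properly nested → yes

Answer: yes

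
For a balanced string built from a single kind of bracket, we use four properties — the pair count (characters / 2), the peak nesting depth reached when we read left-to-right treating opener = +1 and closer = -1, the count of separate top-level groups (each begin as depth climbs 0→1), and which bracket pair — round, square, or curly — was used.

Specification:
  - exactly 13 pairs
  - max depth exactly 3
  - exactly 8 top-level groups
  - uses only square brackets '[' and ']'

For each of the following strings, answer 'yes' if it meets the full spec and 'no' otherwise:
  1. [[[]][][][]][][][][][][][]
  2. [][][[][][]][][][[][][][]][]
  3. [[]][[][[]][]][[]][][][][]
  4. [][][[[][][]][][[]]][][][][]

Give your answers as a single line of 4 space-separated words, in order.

String 1 '[[[]][][][]][][][][][][][]': depth seq [1 2 3 2 1 2 1 2 1 2 1 0 1 0 1 0 1 0 1 0 1 0 1 0 1 0]
  -> pairs=13 depth=3 groups=8 -> yes
String 2 '[][][[][][]][][][[][][][]][]': depth seq [1 0 1 0 1 2 1 2 1 2 1 0 1 0 1 0 1 2 1 2 1 2 1 2 1 0 1 0]
  -> pairs=14 depth=2 groups=7 -> no
String 3 '[[]][[][[]][]][[]][][][][]': depth seq [1 2 1 0 1 2 1 2 3 2 1 2 1 0 1 2 1 0 1 0 1 0 1 0 1 0]
  -> pairs=13 depth=3 groups=7 -> no
String 4 '[][][[[][][]][][[]]][][][][]': depth seq [1 0 1 0 1 2 3 2 3 2 3 2 1 2 1 2 3 2 1 0 1 0 1 0 1 0 1 0]
  -> pairs=14 depth=3 groups=7 -> no

Answer: yes no no no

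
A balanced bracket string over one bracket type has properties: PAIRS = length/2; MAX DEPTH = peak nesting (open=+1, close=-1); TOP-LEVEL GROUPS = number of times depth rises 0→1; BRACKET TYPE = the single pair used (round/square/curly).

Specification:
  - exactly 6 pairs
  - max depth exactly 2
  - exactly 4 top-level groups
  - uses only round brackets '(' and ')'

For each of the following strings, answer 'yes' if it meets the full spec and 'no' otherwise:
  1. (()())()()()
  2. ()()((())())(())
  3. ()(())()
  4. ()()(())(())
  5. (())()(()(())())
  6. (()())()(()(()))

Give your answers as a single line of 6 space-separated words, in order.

String 1 '(()())()()()': depth seq [1 2 1 2 1 0 1 0 1 0 1 0]
  -> pairs=6 depth=2 groups=4 -> yes
String 2 '()()((())())(())': depth seq [1 0 1 0 1 2 3 2 1 2 1 0 1 2 1 0]
  -> pairs=8 depth=3 groups=4 -> no
String 3 '()(())()': depth seq [1 0 1 2 1 0 1 0]
  -> pairs=4 depth=2 groups=3 -> no
String 4 '()()(())(())': depth seq [1 0 1 0 1 2 1 0 1 2 1 0]
  -> pairs=6 depth=2 groups=4 -> yes
String 5 '(())()(()(())())': depth seq [1 2 1 0 1 0 1 2 1 2 3 2 1 2 1 0]
  -> pairs=8 depth=3 groups=3 -> no
String 6 '(()())()(()(()))': depth seq [1 2 1 2 1 0 1 0 1 2 1 2 3 2 1 0]
  -> pairs=8 depth=3 groups=3 -> no

Answer: yes no no yes no no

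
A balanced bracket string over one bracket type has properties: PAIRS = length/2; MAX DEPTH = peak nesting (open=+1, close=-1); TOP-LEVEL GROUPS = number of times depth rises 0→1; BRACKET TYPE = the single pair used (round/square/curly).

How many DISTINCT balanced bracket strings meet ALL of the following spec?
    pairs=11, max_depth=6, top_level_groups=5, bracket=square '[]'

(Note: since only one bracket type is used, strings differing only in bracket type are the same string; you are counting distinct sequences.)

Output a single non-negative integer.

Answer: 65

Derivation:
Spec: pairs=11 depth=6 groups=5
Count(depth <= 6) = 3635
Count(depth <= 5) = 3570
Count(depth == 6) = 3635 - 3570 = 65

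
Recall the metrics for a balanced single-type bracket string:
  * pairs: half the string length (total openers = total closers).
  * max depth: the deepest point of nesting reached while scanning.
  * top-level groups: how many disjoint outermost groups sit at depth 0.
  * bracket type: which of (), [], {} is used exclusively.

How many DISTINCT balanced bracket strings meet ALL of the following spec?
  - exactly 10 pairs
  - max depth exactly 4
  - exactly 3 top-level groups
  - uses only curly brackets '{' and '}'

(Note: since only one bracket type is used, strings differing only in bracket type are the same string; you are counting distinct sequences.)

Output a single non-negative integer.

Spec: pairs=10 depth=4 groups=3
Count(depth <= 4) = 2424
Count(depth <= 3) = 1008
Count(depth == 4) = 2424 - 1008 = 1416

Answer: 1416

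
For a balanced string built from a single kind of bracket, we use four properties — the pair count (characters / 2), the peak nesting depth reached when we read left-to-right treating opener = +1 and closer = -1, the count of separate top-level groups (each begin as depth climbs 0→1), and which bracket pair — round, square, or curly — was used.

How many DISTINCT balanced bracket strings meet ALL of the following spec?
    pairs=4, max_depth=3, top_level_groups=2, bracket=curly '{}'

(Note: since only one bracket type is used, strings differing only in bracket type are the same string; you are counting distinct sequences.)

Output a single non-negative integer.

Spec: pairs=4 depth=3 groups=2
Count(depth <= 3) = 5
Count(depth <= 2) = 3
Count(depth == 3) = 5 - 3 = 2

Answer: 2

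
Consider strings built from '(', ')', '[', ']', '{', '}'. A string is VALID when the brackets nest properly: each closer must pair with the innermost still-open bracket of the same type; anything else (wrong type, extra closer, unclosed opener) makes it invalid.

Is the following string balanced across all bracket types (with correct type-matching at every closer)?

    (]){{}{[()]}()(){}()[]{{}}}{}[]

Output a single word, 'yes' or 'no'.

Answer: no

Derivation:
pos 0: push '('; stack = (
pos 1: saw closer ']' but top of stack is '(' (expected ')') → INVALID
Verdict: type mismatch at position 1: ']' closes '(' → no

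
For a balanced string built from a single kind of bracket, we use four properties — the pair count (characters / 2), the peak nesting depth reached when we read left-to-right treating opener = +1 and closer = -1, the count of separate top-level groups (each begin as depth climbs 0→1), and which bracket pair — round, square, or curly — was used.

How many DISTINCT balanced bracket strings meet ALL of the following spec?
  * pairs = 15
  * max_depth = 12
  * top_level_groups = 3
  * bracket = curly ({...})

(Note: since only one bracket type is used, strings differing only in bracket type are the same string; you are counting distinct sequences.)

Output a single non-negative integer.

Answer: 69

Derivation:
Spec: pairs=15 depth=12 groups=3
Count(depth <= 12) = 1931537
Count(depth <= 11) = 1931468
Count(depth == 12) = 1931537 - 1931468 = 69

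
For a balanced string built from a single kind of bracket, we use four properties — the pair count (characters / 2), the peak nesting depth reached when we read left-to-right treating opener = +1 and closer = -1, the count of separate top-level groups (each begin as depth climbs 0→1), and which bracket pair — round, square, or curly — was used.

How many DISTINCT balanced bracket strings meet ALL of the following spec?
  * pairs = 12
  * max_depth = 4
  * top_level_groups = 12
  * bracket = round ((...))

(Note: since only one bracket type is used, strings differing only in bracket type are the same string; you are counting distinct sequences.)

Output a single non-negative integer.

Answer: 0

Derivation:
Spec: pairs=12 depth=4 groups=12
Count(depth <= 4) = 1
Count(depth <= 3) = 1
Count(depth == 4) = 1 - 1 = 0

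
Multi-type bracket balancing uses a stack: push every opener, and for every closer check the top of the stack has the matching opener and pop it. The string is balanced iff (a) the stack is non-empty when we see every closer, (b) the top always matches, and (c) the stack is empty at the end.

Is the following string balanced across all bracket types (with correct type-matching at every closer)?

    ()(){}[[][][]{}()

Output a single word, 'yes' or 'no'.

pos 0: push '('; stack = (
pos 1: ')' matches '('; pop; stack = (empty)
pos 2: push '('; stack = (
pos 3: ')' matches '('; pop; stack = (empty)
pos 4: push '{'; stack = {
pos 5: '}' matches '{'; pop; stack = (empty)
pos 6: push '['; stack = [
pos 7: push '['; stack = [[
pos 8: ']' matches '['; pop; stack = [
pos 9: push '['; stack = [[
pos 10: ']' matches '['; pop; stack = [
pos 11: push '['; stack = [[
pos 12: ']' matches '['; pop; stack = [
pos 13: push '{'; stack = [{
pos 14: '}' matches '{'; pop; stack = [
pos 15: push '('; stack = [(
pos 16: ')' matches '('; pop; stack = [
end: stack still non-empty ([) → INVALID
Verdict: unclosed openers at end: [ → no

Answer: no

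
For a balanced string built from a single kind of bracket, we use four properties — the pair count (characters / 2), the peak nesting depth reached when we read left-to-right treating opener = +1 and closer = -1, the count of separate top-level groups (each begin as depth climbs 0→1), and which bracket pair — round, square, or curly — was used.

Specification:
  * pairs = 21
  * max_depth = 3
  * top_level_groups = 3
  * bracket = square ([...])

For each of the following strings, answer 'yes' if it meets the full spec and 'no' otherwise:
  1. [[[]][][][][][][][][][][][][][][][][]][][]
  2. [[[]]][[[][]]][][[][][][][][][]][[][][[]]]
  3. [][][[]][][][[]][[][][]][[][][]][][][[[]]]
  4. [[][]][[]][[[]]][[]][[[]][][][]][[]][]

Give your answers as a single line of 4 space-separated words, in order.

String 1 '[[[]][][][][][][][][][][][][][][][][]][][]': depth seq [1 2 3 2 1 2 1 2 1 2 1 2 1 2 1 2 1 2 1 2 1 2 1 2 1 2 1 2 1 2 1 2 1 2 1 2 1 0 1 0 1 0]
  -> pairs=21 depth=3 groups=3 -> yes
String 2 '[[[]]][[[][]]][][[][][][][][][]][[][][[]]]': depth seq [1 2 3 2 1 0 1 2 3 2 3 2 1 0 1 0 1 2 1 2 1 2 1 2 1 2 1 2 1 2 1 0 1 2 1 2 1 2 3 2 1 0]
  -> pairs=21 depth=3 groups=5 -> no
String 3 '[][][[]][][][[]][[][][]][[][][]][][][[[]]]': depth seq [1 0 1 0 1 2 1 0 1 0 1 0 1 2 1 0 1 2 1 2 1 2 1 0 1 2 1 2 1 2 1 0 1 0 1 0 1 2 3 2 1 0]
  -> pairs=21 depth=3 groups=11 -> no
String 4 '[[][]][[]][[[]]][[]][[[]][][][]][[]][]': depth seq [1 2 1 2 1 0 1 2 1 0 1 2 3 2 1 0 1 2 1 0 1 2 3 2 1 2 1 2 1 2 1 0 1 2 1 0 1 0]
  -> pairs=19 depth=3 groups=7 -> no

Answer: yes no no no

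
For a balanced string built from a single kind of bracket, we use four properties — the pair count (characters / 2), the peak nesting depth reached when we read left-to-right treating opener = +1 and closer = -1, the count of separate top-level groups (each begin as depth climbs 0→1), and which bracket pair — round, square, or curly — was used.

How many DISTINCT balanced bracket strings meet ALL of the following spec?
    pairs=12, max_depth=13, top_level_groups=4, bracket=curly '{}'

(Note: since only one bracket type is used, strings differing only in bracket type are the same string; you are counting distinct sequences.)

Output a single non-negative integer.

Answer: 0

Derivation:
Spec: pairs=12 depth=13 groups=4
Count(depth <= 13) = 25194
Count(depth <= 12) = 25194
Count(depth == 13) = 25194 - 25194 = 0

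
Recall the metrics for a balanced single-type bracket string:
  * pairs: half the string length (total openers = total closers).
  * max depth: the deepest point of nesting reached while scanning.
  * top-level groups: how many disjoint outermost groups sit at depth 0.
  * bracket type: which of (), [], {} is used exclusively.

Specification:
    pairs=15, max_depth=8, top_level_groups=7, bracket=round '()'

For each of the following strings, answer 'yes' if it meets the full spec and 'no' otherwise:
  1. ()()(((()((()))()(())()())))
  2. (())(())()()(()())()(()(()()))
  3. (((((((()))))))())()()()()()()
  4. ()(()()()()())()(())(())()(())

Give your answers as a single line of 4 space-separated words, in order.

String 1 '()()(((()((()))()(())()())))': depth seq [1 0 1 0 1 2 3 4 3 4 5 6 5 4 3 4 3 4 5 4 3 4 3 4 3 2 1 0]
  -> pairs=14 depth=6 groups=3 -> no
String 2 '(())(())()()(()())()(()(()()))': depth seq [1 2 1 0 1 2 1 0 1 0 1 0 1 2 1 2 1 0 1 0 1 2 1 2 3 2 3 2 1 0]
  -> pairs=15 depth=3 groups=7 -> no
String 3 '(((((((()))))))())()()()()()()': depth seq [1 2 3 4 5 6 7 8 7 6 5 4 3 2 1 2 1 0 1 0 1 0 1 0 1 0 1 0 1 0]
  -> pairs=15 depth=8 groups=7 -> yes
String 4 '()(()()()()())()(())(())()(())': depth seq [1 0 1 2 1 2 1 2 1 2 1 2 1 0 1 0 1 2 1 0 1 2 1 0 1 0 1 2 1 0]
  -> pairs=15 depth=2 groups=7 -> no

Answer: no no yes no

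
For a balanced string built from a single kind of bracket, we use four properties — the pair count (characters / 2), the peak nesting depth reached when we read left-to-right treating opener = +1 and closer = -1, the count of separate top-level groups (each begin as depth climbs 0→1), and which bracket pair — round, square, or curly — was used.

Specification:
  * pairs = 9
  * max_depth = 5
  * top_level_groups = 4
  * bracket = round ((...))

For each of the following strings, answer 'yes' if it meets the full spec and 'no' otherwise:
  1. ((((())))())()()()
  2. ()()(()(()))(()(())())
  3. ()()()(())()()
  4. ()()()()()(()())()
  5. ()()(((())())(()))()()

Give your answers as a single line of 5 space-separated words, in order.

Answer: yes no no no no

Derivation:
String 1 '((((())))())()()()': depth seq [1 2 3 4 5 4 3 2 1 2 1 0 1 0 1 0 1 0]
  -> pairs=9 depth=5 groups=4 -> yes
String 2 '()()(()(()))(()(())())': depth seq [1 0 1 0 1 2 1 2 3 2 1 0 1 2 1 2 3 2 1 2 1 0]
  -> pairs=11 depth=3 groups=4 -> no
String 3 '()()()(())()()': depth seq [1 0 1 0 1 0 1 2 1 0 1 0 1 0]
  -> pairs=7 depth=2 groups=6 -> no
String 4 '()()()()()(()())()': depth seq [1 0 1 0 1 0 1 0 1 0 1 2 1 2 1 0 1 0]
  -> pairs=9 depth=2 groups=7 -> no
String 5 '()()(((())())(()))()()': depth seq [1 0 1 0 1 2 3 4 3 2 3 2 1 2 3 2 1 0 1 0 1 0]
  -> pairs=11 depth=4 groups=5 -> no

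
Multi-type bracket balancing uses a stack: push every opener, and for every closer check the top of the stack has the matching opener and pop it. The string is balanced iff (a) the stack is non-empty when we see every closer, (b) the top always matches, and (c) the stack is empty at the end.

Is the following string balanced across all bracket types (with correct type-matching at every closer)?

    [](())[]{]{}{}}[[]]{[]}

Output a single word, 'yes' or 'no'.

pos 0: push '['; stack = [
pos 1: ']' matches '['; pop; stack = (empty)
pos 2: push '('; stack = (
pos 3: push '('; stack = ((
pos 4: ')' matches '('; pop; stack = (
pos 5: ')' matches '('; pop; stack = (empty)
pos 6: push '['; stack = [
pos 7: ']' matches '['; pop; stack = (empty)
pos 8: push '{'; stack = {
pos 9: saw closer ']' but top of stack is '{' (expected '}') → INVALID
Verdict: type mismatch at position 9: ']' closes '{' → no

Answer: no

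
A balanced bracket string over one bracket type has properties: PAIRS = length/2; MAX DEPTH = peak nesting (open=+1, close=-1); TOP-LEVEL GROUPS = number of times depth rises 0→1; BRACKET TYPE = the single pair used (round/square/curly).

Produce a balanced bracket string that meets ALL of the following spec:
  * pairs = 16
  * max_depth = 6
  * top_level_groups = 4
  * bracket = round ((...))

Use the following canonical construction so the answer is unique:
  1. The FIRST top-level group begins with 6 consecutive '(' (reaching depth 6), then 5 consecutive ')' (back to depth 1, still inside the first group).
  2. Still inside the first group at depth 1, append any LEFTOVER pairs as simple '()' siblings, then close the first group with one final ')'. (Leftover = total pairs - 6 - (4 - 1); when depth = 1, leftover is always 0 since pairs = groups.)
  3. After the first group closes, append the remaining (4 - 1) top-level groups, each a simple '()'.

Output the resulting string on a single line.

Spec: pairs=16 depth=6 groups=4
Leftover pairs = 16 - 6 - (4-1) = 7
First group: deep chain of depth 6 + 7 sibling pairs
Remaining 3 groups: simple '()' each

Answer: (((((()))))()()()()()()())()()()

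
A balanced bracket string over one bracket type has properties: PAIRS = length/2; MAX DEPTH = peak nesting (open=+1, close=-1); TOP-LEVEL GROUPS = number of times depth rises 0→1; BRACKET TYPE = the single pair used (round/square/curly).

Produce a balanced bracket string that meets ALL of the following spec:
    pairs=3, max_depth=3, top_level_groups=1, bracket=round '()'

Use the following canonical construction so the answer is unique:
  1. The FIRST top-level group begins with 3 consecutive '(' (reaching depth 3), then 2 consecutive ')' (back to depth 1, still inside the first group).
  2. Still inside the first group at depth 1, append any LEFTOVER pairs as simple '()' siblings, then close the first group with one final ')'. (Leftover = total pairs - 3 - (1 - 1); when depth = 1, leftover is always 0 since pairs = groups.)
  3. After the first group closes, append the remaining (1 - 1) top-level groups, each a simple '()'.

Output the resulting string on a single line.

Spec: pairs=3 depth=3 groups=1
Leftover pairs = 3 - 3 - (1-1) = 0
First group: deep chain of depth 3 + 0 sibling pairs
Remaining 0 groups: simple '()' each

Answer: ((()))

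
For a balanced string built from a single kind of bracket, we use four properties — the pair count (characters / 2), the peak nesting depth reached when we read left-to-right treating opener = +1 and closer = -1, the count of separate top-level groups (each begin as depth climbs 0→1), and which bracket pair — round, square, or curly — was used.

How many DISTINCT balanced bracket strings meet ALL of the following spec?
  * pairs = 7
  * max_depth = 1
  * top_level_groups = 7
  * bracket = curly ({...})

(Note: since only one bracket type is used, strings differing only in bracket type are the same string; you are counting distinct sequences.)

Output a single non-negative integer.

Answer: 1

Derivation:
Spec: pairs=7 depth=1 groups=7
Count(depth <= 1) = 1
Count(depth <= 0) = 0
Count(depth == 1) = 1 - 0 = 1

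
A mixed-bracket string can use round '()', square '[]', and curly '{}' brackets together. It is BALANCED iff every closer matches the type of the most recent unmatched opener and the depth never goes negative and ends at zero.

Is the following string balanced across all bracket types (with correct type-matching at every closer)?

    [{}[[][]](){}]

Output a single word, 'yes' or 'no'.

pos 0: push '['; stack = [
pos 1: push '{'; stack = [{
pos 2: '}' matches '{'; pop; stack = [
pos 3: push '['; stack = [[
pos 4: push '['; stack = [[[
pos 5: ']' matches '['; pop; stack = [[
pos 6: push '['; stack = [[[
pos 7: ']' matches '['; pop; stack = [[
pos 8: ']' matches '['; pop; stack = [
pos 9: push '('; stack = [(
pos 10: ')' matches '('; pop; stack = [
pos 11: push '{'; stack = [{
pos 12: '}' matches '{'; pop; stack = [
pos 13: ']' matches '['; pop; stack = (empty)
end: stack empty → VALID
Verdict: properly nested → yes

Answer: yes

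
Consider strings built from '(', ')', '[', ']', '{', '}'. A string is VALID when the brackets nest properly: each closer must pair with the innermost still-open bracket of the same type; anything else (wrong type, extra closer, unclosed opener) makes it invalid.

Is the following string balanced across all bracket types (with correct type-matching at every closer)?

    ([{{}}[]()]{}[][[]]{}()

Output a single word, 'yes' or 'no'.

pos 0: push '('; stack = (
pos 1: push '['; stack = ([
pos 2: push '{'; stack = ([{
pos 3: push '{'; stack = ([{{
pos 4: '}' matches '{'; pop; stack = ([{
pos 5: '}' matches '{'; pop; stack = ([
pos 6: push '['; stack = ([[
pos 7: ']' matches '['; pop; stack = ([
pos 8: push '('; stack = ([(
pos 9: ')' matches '('; pop; stack = ([
pos 10: ']' matches '['; pop; stack = (
pos 11: push '{'; stack = ({
pos 12: '}' matches '{'; pop; stack = (
pos 13: push '['; stack = ([
pos 14: ']' matches '['; pop; stack = (
pos 15: push '['; stack = ([
pos 16: push '['; stack = ([[
pos 17: ']' matches '['; pop; stack = ([
pos 18: ']' matches '['; pop; stack = (
pos 19: push '{'; stack = ({
pos 20: '}' matches '{'; pop; stack = (
pos 21: push '('; stack = ((
pos 22: ')' matches '('; pop; stack = (
end: stack still non-empty (() → INVALID
Verdict: unclosed openers at end: ( → no

Answer: no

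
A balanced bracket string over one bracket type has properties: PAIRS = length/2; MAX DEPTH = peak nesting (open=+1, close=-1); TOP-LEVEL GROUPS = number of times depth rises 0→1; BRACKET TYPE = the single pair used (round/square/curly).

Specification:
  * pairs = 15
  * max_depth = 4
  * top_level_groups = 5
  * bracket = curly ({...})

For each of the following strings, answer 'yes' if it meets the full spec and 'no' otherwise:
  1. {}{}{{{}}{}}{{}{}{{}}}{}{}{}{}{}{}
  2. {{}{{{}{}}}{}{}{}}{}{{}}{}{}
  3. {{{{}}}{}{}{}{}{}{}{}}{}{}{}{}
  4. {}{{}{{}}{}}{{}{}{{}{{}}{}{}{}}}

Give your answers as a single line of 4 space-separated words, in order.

String 1 '{}{}{{{}}{}}{{}{}{{}}}{}{}{}{}{}{}': depth seq [1 0 1 0 1 2 3 2 1 2 1 0 1 2 1 2 1 2 3 2 1 0 1 0 1 0 1 0 1 0 1 0 1 0]
  -> pairs=17 depth=3 groups=10 -> no
String 2 '{{}{{{}{}}}{}{}{}}{}{{}}{}{}': depth seq [1 2 1 2 3 4 3 4 3 2 1 2 1 2 1 2 1 0 1 0 1 2 1 0 1 0 1 0]
  -> pairs=14 depth=4 groups=5 -> no
String 3 '{{{{}}}{}{}{}{}{}{}{}}{}{}{}{}': depth seq [1 2 3 4 3 2 1 2 1 2 1 2 1 2 1 2 1 2 1 2 1 0 1 0 1 0 1 0 1 0]
  -> pairs=15 depth=4 groups=5 -> yes
String 4 '{}{{}{{}}{}}{{}{}{{}{{}}{}{}{}}}': depth seq [1 0 1 2 1 2 3 2 1 2 1 0 1 2 1 2 1 2 3 2 3 4 3 2 3 2 3 2 3 2 1 0]
  -> pairs=16 depth=4 groups=3 -> no

Answer: no no yes no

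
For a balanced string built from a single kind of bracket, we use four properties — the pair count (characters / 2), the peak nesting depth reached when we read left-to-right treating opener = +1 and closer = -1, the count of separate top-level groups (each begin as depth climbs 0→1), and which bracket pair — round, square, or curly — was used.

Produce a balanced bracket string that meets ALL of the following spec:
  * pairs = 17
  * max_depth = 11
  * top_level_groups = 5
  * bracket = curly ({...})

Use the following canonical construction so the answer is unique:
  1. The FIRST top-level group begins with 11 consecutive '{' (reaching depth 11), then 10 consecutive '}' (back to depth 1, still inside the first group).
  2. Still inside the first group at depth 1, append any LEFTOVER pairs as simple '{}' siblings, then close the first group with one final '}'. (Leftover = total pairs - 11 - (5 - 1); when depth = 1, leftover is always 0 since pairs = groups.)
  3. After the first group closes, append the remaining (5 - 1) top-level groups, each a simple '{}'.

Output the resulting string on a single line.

Spec: pairs=17 depth=11 groups=5
Leftover pairs = 17 - 11 - (5-1) = 2
First group: deep chain of depth 11 + 2 sibling pairs
Remaining 4 groups: simple '{}' each

Answer: {{{{{{{{{{{}}}}}}}}}}{}{}}{}{}{}{}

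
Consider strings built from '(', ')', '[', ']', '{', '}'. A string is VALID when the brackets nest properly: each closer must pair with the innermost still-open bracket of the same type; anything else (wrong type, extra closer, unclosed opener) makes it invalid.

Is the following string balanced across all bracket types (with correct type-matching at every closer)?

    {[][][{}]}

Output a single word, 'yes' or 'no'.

Answer: yes

Derivation:
pos 0: push '{'; stack = {
pos 1: push '['; stack = {[
pos 2: ']' matches '['; pop; stack = {
pos 3: push '['; stack = {[
pos 4: ']' matches '['; pop; stack = {
pos 5: push '['; stack = {[
pos 6: push '{'; stack = {[{
pos 7: '}' matches '{'; pop; stack = {[
pos 8: ']' matches '['; pop; stack = {
pos 9: '}' matches '{'; pop; stack = (empty)
end: stack empty → VALID
Verdict: properly nested → yes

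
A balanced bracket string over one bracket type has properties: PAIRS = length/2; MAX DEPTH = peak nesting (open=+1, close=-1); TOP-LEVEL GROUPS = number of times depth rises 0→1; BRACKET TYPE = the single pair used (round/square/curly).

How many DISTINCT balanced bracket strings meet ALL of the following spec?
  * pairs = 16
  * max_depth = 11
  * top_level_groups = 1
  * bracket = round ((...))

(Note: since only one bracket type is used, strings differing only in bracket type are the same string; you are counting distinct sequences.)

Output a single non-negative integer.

Answer: 72036

Derivation:
Spec: pairs=16 depth=11 groups=1
Count(depth <= 11) = 9675125
Count(depth <= 10) = 9603089
Count(depth == 11) = 9675125 - 9603089 = 72036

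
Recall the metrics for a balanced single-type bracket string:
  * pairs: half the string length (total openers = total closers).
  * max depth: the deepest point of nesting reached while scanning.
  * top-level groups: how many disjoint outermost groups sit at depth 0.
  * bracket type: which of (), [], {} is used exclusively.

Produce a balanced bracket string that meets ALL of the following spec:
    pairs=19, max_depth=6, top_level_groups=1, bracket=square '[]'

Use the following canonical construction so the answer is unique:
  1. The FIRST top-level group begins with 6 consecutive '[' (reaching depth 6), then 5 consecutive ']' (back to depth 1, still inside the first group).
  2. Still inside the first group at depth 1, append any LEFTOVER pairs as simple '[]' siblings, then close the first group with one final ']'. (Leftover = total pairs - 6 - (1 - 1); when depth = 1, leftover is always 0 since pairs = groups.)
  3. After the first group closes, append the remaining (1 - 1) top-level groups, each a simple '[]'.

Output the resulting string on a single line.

Answer: [[[[[[]]]]][][][][][][][][][][][][][]]

Derivation:
Spec: pairs=19 depth=6 groups=1
Leftover pairs = 19 - 6 - (1-1) = 13
First group: deep chain of depth 6 + 13 sibling pairs
Remaining 0 groups: simple '[]' each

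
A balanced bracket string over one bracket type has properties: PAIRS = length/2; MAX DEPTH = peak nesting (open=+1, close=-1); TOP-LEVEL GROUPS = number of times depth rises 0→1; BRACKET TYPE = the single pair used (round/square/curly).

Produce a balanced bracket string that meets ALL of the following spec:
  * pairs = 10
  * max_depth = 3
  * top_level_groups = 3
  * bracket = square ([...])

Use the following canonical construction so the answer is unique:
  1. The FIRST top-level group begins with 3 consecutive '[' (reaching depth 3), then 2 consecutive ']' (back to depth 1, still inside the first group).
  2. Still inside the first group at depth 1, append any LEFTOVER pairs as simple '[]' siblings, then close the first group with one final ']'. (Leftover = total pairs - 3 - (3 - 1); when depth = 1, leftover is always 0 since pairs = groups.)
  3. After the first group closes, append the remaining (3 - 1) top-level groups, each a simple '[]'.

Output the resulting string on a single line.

Spec: pairs=10 depth=3 groups=3
Leftover pairs = 10 - 3 - (3-1) = 5
First group: deep chain of depth 3 + 5 sibling pairs
Remaining 2 groups: simple '[]' each

Answer: [[[]][][][][][]][][]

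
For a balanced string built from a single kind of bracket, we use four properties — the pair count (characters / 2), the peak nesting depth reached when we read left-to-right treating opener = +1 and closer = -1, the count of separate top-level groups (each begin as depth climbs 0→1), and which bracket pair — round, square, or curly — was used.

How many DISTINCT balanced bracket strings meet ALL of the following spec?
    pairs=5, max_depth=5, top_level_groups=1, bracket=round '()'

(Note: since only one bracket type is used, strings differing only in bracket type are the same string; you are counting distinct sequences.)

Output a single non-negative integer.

Spec: pairs=5 depth=5 groups=1
Count(depth <= 5) = 14
Count(depth <= 4) = 13
Count(depth == 5) = 14 - 13 = 1

Answer: 1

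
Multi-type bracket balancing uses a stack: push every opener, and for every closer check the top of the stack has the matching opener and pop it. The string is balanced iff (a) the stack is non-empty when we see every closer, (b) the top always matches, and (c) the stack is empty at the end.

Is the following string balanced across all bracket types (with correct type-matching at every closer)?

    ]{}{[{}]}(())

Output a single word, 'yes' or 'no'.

pos 0: saw closer ']' but stack is empty → INVALID
Verdict: unmatched closer ']' at position 0 → no

Answer: no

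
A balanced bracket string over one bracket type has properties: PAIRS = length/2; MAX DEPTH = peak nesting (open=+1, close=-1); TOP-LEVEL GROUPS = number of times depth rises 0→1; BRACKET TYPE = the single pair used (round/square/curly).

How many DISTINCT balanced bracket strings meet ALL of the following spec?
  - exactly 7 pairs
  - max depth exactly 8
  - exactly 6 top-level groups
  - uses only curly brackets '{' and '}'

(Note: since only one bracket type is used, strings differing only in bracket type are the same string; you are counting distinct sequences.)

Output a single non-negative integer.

Spec: pairs=7 depth=8 groups=6
Count(depth <= 8) = 6
Count(depth <= 7) = 6
Count(depth == 8) = 6 - 6 = 0

Answer: 0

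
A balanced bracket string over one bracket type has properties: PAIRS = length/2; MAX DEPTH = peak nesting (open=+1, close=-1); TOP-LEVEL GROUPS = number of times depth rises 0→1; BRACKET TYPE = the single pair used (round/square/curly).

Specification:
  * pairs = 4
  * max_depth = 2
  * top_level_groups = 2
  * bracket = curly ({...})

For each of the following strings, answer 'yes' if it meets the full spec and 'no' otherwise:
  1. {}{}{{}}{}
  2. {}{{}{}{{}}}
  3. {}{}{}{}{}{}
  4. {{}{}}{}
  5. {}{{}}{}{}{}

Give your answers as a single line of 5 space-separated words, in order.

Answer: no no no yes no

Derivation:
String 1 '{}{}{{}}{}': depth seq [1 0 1 0 1 2 1 0 1 0]
  -> pairs=5 depth=2 groups=4 -> no
String 2 '{}{{}{}{{}}}': depth seq [1 0 1 2 1 2 1 2 3 2 1 0]
  -> pairs=6 depth=3 groups=2 -> no
String 3 '{}{}{}{}{}{}': depth seq [1 0 1 0 1 0 1 0 1 0 1 0]
  -> pairs=6 depth=1 groups=6 -> no
String 4 '{{}{}}{}': depth seq [1 2 1 2 1 0 1 0]
  -> pairs=4 depth=2 groups=2 -> yes
String 5 '{}{{}}{}{}{}': depth seq [1 0 1 2 1 0 1 0 1 0 1 0]
  -> pairs=6 depth=2 groups=5 -> no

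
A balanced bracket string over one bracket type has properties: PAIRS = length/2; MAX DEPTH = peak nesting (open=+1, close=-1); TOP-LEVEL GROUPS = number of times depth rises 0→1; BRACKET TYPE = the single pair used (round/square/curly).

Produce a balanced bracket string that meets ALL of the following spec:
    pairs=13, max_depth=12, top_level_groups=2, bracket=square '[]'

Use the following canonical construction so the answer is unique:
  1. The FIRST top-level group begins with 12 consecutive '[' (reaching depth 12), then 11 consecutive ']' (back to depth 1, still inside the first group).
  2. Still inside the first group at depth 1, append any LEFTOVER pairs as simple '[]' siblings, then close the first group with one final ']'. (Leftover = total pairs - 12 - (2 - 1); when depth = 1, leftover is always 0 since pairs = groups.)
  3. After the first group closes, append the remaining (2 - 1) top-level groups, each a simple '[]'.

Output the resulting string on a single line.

Answer: [[[[[[[[[[[[]]]]]]]]]]]][]

Derivation:
Spec: pairs=13 depth=12 groups=2
Leftover pairs = 13 - 12 - (2-1) = 0
First group: deep chain of depth 12 + 0 sibling pairs
Remaining 1 groups: simple '[]' each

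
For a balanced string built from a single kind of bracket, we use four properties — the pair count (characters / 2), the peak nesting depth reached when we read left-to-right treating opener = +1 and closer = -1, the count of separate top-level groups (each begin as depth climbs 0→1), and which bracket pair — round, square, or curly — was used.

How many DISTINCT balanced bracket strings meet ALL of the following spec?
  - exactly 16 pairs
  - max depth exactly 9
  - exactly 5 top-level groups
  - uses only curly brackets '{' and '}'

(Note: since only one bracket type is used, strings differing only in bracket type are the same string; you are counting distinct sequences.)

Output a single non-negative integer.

Answer: 8510

Derivation:
Spec: pairs=16 depth=9 groups=5
Count(depth <= 9) = 2413055
Count(depth <= 8) = 2404545
Count(depth == 9) = 2413055 - 2404545 = 8510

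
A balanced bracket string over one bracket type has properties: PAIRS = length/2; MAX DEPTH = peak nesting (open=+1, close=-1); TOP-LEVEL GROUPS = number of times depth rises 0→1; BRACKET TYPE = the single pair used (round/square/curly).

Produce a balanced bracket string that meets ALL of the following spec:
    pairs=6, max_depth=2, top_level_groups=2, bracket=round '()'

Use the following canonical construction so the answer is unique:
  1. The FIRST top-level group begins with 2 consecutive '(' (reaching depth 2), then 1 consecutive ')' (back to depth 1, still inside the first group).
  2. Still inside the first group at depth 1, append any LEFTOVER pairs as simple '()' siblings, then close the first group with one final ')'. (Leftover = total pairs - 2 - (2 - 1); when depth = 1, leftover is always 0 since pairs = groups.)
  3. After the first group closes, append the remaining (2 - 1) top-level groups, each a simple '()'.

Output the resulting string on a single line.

Spec: pairs=6 depth=2 groups=2
Leftover pairs = 6 - 2 - (2-1) = 3
First group: deep chain of depth 2 + 3 sibling pairs
Remaining 1 groups: simple '()' each

Answer: (()()()())()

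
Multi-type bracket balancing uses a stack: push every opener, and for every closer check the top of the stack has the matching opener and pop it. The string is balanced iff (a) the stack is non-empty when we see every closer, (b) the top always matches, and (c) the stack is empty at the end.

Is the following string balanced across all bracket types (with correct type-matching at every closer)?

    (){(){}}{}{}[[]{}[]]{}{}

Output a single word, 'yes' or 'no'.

pos 0: push '('; stack = (
pos 1: ')' matches '('; pop; stack = (empty)
pos 2: push '{'; stack = {
pos 3: push '('; stack = {(
pos 4: ')' matches '('; pop; stack = {
pos 5: push '{'; stack = {{
pos 6: '}' matches '{'; pop; stack = {
pos 7: '}' matches '{'; pop; stack = (empty)
pos 8: push '{'; stack = {
pos 9: '}' matches '{'; pop; stack = (empty)
pos 10: push '{'; stack = {
pos 11: '}' matches '{'; pop; stack = (empty)
pos 12: push '['; stack = [
pos 13: push '['; stack = [[
pos 14: ']' matches '['; pop; stack = [
pos 15: push '{'; stack = [{
pos 16: '}' matches '{'; pop; stack = [
pos 17: push '['; stack = [[
pos 18: ']' matches '['; pop; stack = [
pos 19: ']' matches '['; pop; stack = (empty)
pos 20: push '{'; stack = {
pos 21: '}' matches '{'; pop; stack = (empty)
pos 22: push '{'; stack = {
pos 23: '}' matches '{'; pop; stack = (empty)
end: stack empty → VALID
Verdict: properly nested → yes

Answer: yes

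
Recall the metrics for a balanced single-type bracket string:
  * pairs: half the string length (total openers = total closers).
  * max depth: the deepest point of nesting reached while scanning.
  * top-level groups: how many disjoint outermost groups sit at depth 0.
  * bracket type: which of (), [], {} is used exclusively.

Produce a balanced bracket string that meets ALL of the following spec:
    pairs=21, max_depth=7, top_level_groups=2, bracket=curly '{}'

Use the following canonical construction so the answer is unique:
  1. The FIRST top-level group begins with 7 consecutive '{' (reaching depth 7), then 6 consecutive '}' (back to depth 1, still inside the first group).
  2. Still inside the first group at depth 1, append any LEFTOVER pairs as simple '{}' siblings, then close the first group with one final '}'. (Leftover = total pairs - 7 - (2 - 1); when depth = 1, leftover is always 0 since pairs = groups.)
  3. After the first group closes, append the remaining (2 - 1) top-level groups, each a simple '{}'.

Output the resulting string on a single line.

Answer: {{{{{{{}}}}}}{}{}{}{}{}{}{}{}{}{}{}{}{}}{}

Derivation:
Spec: pairs=21 depth=7 groups=2
Leftover pairs = 21 - 7 - (2-1) = 13
First group: deep chain of depth 7 + 13 sibling pairs
Remaining 1 groups: simple '{}' each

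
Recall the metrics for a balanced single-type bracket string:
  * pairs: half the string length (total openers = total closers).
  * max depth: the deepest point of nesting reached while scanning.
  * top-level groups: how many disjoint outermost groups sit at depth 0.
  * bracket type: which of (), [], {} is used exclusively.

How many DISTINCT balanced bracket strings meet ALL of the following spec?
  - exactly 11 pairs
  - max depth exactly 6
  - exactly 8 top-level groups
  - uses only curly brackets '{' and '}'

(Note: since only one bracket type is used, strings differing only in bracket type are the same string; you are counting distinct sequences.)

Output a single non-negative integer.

Answer: 0

Derivation:
Spec: pairs=11 depth=6 groups=8
Count(depth <= 6) = 208
Count(depth <= 5) = 208
Count(depth == 6) = 208 - 208 = 0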